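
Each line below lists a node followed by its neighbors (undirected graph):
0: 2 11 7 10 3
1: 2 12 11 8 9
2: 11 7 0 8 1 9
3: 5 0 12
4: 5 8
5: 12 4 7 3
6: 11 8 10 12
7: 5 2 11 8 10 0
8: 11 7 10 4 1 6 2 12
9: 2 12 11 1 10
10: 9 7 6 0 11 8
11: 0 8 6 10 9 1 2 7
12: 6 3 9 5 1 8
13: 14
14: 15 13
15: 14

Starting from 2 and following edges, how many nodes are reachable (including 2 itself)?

BFS from 2 visits: 2, 11, 7, 0, 8, 1, 9, 6, 10, 5, 3, 4, 12
Reachable nodes: 13 of 16 total.

13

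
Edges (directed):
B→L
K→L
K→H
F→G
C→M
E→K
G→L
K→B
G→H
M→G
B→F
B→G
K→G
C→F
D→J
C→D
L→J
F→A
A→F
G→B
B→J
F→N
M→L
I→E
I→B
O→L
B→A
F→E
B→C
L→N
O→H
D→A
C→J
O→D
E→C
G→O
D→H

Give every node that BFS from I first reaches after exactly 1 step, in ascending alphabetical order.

Level 0: I
Level 1: B, E
Level 2: A, C, F, G, J, K, L
Level 3: D, H, M, N, O

B, E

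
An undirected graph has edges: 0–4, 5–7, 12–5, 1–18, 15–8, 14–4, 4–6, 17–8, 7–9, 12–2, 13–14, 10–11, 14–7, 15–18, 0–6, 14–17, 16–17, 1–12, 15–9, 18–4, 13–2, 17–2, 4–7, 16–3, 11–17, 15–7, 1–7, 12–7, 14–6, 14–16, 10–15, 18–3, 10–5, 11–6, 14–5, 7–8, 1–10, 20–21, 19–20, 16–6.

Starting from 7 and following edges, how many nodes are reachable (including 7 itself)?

BFS from 7 visits: 7, 1, 4, 5, 8, 9, 12, 14, 15, 10, 18, 0, 6, 17, 2, 13, 16, 11, 3
Reachable nodes: 19 of 22 total.

19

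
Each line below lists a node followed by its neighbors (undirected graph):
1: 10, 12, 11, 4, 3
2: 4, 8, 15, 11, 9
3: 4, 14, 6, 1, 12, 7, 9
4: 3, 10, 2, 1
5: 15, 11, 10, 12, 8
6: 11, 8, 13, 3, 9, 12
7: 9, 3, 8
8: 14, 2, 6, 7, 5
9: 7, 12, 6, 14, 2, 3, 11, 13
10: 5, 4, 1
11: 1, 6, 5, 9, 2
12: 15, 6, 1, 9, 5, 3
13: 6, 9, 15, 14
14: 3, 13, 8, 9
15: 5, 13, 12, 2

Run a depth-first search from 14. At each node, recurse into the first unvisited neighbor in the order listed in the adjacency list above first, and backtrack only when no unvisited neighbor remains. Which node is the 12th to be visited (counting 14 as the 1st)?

9

Visit 14
14 → 3
3 → 4
4 → 10
10 → 5
5 → 15
15 → 13
13 → 6
6 → 11
11 → 1
1 → 12
12 → 9
9 → 7
7 → 8
8 → 2

Visit order: 14, 3, 4, 10, 5, 15, 13, 6, 11, 1, 12, 9, 7, 8, 2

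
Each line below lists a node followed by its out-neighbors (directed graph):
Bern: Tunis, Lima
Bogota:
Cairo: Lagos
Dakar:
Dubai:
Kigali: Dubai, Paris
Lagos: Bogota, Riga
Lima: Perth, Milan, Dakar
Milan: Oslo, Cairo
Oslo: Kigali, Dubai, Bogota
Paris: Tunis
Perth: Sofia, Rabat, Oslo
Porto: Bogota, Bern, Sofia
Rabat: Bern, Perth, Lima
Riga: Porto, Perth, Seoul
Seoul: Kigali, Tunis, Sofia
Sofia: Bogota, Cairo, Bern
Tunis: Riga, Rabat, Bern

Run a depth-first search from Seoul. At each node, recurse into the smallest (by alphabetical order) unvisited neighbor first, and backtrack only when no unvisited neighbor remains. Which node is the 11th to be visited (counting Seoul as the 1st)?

Lagos

Visit Seoul
Seoul → Kigali
Kigali → Dubai
Kigali → Paris
Paris → Tunis
Tunis → Bern
Bern → Lima
Lima → Dakar
Lima → Milan
Milan → Cairo
Cairo → Lagos
Lagos → Bogota
Lagos → Riga
Riga → Perth
Perth → Oslo
Perth → Rabat
Perth → Sofia
Riga → Porto

Visit order: Seoul, Kigali, Dubai, Paris, Tunis, Bern, Lima, Dakar, Milan, Cairo, Lagos, Bogota, Riga, Perth, Oslo, Rabat, Sofia, Porto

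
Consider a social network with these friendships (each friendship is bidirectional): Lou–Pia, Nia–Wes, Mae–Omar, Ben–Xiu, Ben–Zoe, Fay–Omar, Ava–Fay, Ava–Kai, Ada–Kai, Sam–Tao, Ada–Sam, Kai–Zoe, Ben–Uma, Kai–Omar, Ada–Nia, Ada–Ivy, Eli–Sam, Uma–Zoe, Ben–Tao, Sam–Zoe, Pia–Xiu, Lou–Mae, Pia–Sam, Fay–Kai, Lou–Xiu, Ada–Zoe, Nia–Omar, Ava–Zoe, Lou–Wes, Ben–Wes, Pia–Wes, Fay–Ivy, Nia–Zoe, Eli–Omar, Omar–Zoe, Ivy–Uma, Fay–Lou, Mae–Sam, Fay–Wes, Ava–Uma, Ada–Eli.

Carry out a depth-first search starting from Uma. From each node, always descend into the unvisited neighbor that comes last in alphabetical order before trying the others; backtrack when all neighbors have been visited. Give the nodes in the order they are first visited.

Uma, Zoe, Sam, Tao, Ben, Xiu, Pia, Wes, Nia, Omar, Mae, Lou, Fay, Kai, Ava, Ada, Ivy, Eli

Visit Uma
Uma → Zoe
Zoe → Sam
Sam → Tao
Tao → Ben
Ben → Xiu
Xiu → Pia
Pia → Wes
Wes → Nia
Nia → Omar
Omar → Mae
Mae → Lou
Lou → Fay
Fay → Kai
Kai → Ava
Kai → Ada
Ada → Ivy
Ada → Eli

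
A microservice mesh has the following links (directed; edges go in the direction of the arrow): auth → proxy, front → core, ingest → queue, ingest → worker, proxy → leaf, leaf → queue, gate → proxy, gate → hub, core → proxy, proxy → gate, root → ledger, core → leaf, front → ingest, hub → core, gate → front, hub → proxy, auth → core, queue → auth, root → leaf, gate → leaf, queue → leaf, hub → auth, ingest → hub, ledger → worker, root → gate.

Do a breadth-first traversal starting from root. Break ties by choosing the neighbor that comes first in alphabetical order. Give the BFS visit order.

root, gate, leaf, ledger, front, hub, proxy, queue, worker, core, ingest, auth

Visit root; enqueue gate, leaf, ledger → queue [gate, leaf, ledger]
Visit gate; enqueue front, hub, proxy → queue [leaf, ledger, front, hub, proxy]
Visit leaf; enqueue queue → queue [ledger, front, hub, proxy, queue]
Visit ledger; enqueue worker → queue [front, hub, proxy, queue, worker]
Visit front; enqueue core, ingest → queue [hub, proxy, queue, worker, core, ingest]
Visit hub; enqueue auth → queue [proxy, queue, worker, core, ingest, auth]
Visit proxy → queue [queue, worker, core, ingest, auth]
Visit queue → queue [worker, core, ingest, auth]
Visit worker → queue [core, ingest, auth]
Visit core → queue [ingest, auth]
Visit ingest → queue [auth]
Visit auth → queue []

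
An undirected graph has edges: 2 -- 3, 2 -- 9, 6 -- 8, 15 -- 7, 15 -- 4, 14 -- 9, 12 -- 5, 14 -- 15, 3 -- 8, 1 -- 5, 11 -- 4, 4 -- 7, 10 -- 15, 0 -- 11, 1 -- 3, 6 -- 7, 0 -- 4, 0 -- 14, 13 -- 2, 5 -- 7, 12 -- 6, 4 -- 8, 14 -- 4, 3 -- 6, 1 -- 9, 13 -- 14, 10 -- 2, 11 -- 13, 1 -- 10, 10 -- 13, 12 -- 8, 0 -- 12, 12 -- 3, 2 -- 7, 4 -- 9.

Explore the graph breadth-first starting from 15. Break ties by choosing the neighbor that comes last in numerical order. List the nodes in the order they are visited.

15, 14, 10, 7, 4, 13, 9, 0, 2, 1, 6, 5, 11, 8, 12, 3

Visit 15; enqueue 14, 10, 7, 4 → queue [14, 10, 7, 4]
Visit 14; enqueue 13, 9, 0 → queue [10, 7, 4, 13, 9, 0]
Visit 10; enqueue 2, 1 → queue [7, 4, 13, 9, 0, 2, 1]
Visit 7; enqueue 6, 5 → queue [4, 13, 9, 0, 2, 1, 6, 5]
Visit 4; enqueue 11, 8 → queue [13, 9, 0, 2, 1, 6, 5, 11, 8]
Visit 13 → queue [9, 0, 2, 1, 6, 5, 11, 8]
Visit 9 → queue [0, 2, 1, 6, 5, 11, 8]
Visit 0; enqueue 12 → queue [2, 1, 6, 5, 11, 8, 12]
Visit 2; enqueue 3 → queue [1, 6, 5, 11, 8, 12, 3]
Visit 1 → queue [6, 5, 11, 8, 12, 3]
Visit 6 → queue [5, 11, 8, 12, 3]
Visit 5 → queue [11, 8, 12, 3]
Visit 11 → queue [8, 12, 3]
Visit 8 → queue [12, 3]
Visit 12 → queue [3]
Visit 3 → queue []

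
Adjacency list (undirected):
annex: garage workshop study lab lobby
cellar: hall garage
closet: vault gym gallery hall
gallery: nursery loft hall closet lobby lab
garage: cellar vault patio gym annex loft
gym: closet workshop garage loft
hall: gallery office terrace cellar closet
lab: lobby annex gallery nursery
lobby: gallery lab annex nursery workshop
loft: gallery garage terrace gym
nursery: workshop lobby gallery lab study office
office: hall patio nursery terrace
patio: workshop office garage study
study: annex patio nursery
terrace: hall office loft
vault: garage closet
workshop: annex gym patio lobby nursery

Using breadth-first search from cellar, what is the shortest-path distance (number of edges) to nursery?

3

Level 0: cellar
Level 1: garage, hall
Level 2: annex, closet, gallery, gym, loft, office, patio, terrace, vault
Level 3: lab, lobby, nursery, study, workshop
nursery first appears at level 3.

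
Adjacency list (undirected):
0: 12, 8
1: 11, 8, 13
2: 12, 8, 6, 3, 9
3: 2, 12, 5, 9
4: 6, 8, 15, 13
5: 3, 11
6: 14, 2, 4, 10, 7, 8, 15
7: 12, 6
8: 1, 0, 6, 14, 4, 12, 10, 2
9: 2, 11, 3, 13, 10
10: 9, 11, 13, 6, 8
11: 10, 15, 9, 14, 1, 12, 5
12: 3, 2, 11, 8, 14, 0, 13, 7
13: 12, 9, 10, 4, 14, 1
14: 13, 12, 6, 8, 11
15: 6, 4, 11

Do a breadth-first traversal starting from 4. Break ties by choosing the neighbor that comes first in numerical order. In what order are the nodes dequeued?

4 → 6 → 8 → 13 → 15 → 2 → 7 → 10 → 14 → 0 → 1 → 12 → 9 → 11 → 3 → 5

Visit 4; enqueue 6, 8, 13, 15 → queue [6, 8, 13, 15]
Visit 6; enqueue 2, 7, 10, 14 → queue [8, 13, 15, 2, 7, 10, 14]
Visit 8; enqueue 0, 1, 12 → queue [13, 15, 2, 7, 10, 14, 0, 1, 12]
Visit 13; enqueue 9 → queue [15, 2, 7, 10, 14, 0, 1, 12, 9]
Visit 15; enqueue 11 → queue [2, 7, 10, 14, 0, 1, 12, 9, 11]
Visit 2; enqueue 3 → queue [7, 10, 14, 0, 1, 12, 9, 11, 3]
Visit 7 → queue [10, 14, 0, 1, 12, 9, 11, 3]
Visit 10 → queue [14, 0, 1, 12, 9, 11, 3]
Visit 14 → queue [0, 1, 12, 9, 11, 3]
Visit 0 → queue [1, 12, 9, 11, 3]
Visit 1 → queue [12, 9, 11, 3]
Visit 12 → queue [9, 11, 3]
Visit 9 → queue [11, 3]
Visit 11; enqueue 5 → queue [3, 5]
Visit 3 → queue [5]
Visit 5 → queue []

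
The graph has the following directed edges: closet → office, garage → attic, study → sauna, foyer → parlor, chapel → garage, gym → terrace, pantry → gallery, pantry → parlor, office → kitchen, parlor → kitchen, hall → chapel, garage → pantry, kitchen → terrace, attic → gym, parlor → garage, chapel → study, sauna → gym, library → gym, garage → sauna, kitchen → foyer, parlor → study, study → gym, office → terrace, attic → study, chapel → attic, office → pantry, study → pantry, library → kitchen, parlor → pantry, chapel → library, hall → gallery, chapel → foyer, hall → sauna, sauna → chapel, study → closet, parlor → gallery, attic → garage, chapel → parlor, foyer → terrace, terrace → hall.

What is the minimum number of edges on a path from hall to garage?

2

Level 0: hall
Level 1: chapel, gallery, sauna
Level 2: attic, foyer, garage, gym, library, parlor, study
Level 3: closet, kitchen, pantry, terrace
Level 4: office
garage first appears at level 2.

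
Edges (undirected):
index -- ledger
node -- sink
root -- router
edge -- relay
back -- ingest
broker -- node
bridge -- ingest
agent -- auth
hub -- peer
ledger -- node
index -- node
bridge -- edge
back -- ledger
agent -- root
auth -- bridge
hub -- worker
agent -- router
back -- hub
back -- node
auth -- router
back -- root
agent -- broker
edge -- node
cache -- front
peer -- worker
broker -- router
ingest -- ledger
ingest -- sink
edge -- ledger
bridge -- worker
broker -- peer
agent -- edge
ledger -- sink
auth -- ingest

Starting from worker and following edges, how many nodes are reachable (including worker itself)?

BFS from worker visits: worker, peer, hub, bridge, broker, back, ingest, edge, auth, router, node, agent, root, ledger, sink, relay, index
Reachable nodes: 17 of 19 total.

17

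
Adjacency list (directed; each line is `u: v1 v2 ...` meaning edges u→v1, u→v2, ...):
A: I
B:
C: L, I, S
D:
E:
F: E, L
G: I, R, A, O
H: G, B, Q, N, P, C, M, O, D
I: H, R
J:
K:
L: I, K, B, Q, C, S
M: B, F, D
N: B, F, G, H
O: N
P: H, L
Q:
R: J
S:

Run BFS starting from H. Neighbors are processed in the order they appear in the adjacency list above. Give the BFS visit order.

H, G, B, Q, N, P, C, M, O, D, I, R, A, F, L, S, J, E, K

Visit H; enqueue G, B, Q, N, P, C, M, O, D → queue [G, B, Q, N, P, C, M, O, D]
Visit G; enqueue I, R, A → queue [B, Q, N, P, C, M, O, D, I, R, A]
Visit B → queue [Q, N, P, C, M, O, D, I, R, A]
Visit Q → queue [N, P, C, M, O, D, I, R, A]
Visit N; enqueue F → queue [P, C, M, O, D, I, R, A, F]
Visit P; enqueue L → queue [C, M, O, D, I, R, A, F, L]
Visit C; enqueue S → queue [M, O, D, I, R, A, F, L, S]
Visit M → queue [O, D, I, R, A, F, L, S]
Visit O → queue [D, I, R, A, F, L, S]
Visit D → queue [I, R, A, F, L, S]
Visit I → queue [R, A, F, L, S]
Visit R; enqueue J → queue [A, F, L, S, J]
Visit A → queue [F, L, S, J]
Visit F; enqueue E → queue [L, S, J, E]
Visit L; enqueue K → queue [S, J, E, K]
Visit S → queue [J, E, K]
Visit J → queue [E, K]
Visit E → queue [K]
Visit K → queue []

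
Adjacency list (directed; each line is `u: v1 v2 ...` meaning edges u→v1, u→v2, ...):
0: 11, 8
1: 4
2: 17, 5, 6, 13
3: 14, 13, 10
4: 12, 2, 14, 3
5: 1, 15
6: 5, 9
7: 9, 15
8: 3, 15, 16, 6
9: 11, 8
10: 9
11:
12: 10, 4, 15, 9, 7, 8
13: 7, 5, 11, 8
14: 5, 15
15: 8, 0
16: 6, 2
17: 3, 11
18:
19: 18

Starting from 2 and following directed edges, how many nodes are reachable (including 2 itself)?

BFS from 2 visits: 2, 5, 6, 13, 17, 1, 15, 9, 7, 8, 11, 3, 4, 0, 16, 10, 14, 12
Reachable nodes: 18 of 20 total.

18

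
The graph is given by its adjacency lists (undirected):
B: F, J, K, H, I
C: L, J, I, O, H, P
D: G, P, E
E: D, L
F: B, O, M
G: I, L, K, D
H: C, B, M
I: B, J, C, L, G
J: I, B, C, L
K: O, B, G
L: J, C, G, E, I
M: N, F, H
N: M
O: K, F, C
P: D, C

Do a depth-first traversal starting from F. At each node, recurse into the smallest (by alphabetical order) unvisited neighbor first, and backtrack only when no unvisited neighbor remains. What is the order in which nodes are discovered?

Visit F
F → B
B → H
H → C
C → I
I → G
G → D
D → E
E → L
L → J
D → P
G → K
K → O
H → M
M → N

F B H C I G D E L J P K O M N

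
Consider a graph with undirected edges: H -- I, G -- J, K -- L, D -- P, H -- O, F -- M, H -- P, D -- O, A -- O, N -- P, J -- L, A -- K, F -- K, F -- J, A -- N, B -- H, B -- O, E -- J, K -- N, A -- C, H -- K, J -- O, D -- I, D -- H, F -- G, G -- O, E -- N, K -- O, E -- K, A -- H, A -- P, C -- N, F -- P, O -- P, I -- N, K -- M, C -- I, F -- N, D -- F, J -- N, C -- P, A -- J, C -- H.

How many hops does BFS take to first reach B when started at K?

2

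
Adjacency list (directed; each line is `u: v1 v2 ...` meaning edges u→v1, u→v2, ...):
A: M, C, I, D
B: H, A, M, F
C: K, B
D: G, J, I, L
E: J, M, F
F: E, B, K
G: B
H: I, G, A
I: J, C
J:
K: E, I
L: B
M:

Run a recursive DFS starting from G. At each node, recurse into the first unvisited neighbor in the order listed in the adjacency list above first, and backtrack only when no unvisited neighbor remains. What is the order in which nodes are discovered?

Visit G
G → B
B → H
H → I
I → J
I → C
C → K
K → E
E → M
E → F
H → A
A → D
D → L

G → B → H → I → J → C → K → E → M → F → A → D → L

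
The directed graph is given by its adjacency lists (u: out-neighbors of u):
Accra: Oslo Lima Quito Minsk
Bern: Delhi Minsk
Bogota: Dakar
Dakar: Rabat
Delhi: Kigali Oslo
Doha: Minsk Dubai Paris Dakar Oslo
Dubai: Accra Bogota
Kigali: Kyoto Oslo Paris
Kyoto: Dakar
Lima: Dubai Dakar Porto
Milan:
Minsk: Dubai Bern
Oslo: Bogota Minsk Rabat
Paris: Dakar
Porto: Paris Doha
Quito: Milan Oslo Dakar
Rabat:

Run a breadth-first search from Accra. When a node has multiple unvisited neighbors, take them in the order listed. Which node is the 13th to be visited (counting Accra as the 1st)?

Paris

Visit Accra; enqueue Oslo, Lima, Quito, Minsk → queue [Oslo, Lima, Quito, Minsk]
Visit Oslo; enqueue Bogota, Rabat → queue [Lima, Quito, Minsk, Bogota, Rabat]
Visit Lima; enqueue Dubai, Dakar, Porto → queue [Quito, Minsk, Bogota, Rabat, Dubai, Dakar, Porto]
Visit Quito; enqueue Milan → queue [Minsk, Bogota, Rabat, Dubai, Dakar, Porto, Milan]
Visit Minsk; enqueue Bern → queue [Bogota, Rabat, Dubai, Dakar, Porto, Milan, Bern]
Visit Bogota → queue [Rabat, Dubai, Dakar, Porto, Milan, Bern]
Visit Rabat → queue [Dubai, Dakar, Porto, Milan, Bern]
Visit Dubai → queue [Dakar, Porto, Milan, Bern]
Visit Dakar → queue [Porto, Milan, Bern]
Visit Porto; enqueue Paris, Doha → queue [Milan, Bern, Paris, Doha]
Visit Milan → queue [Bern, Paris, Doha]
Visit Bern; enqueue Delhi → queue [Paris, Doha, Delhi]
Visit Paris → queue [Doha, Delhi]
Visit Doha → queue [Delhi]
Visit Delhi; enqueue Kigali → queue [Kigali]
Visit Kigali; enqueue Kyoto → queue [Kyoto]
Visit Kyoto → queue []

Visit order: Accra, Oslo, Lima, Quito, Minsk, Bogota, Rabat, Dubai, Dakar, Porto, Milan, Bern, Paris, Doha, Delhi, Kigali, Kyoto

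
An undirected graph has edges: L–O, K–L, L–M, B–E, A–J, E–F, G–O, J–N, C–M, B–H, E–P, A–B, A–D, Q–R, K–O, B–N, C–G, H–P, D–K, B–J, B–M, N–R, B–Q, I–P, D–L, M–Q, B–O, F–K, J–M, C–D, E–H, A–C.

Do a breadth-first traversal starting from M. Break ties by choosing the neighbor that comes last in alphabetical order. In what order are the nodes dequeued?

Visit M; enqueue Q, L, J, C, B → queue [Q, L, J, C, B]
Visit Q; enqueue R → queue [L, J, C, B, R]
Visit L; enqueue O, K, D → queue [J, C, B, R, O, K, D]
Visit J; enqueue N, A → queue [C, B, R, O, K, D, N, A]
Visit C; enqueue G → queue [B, R, O, K, D, N, A, G]
Visit B; enqueue H, E → queue [R, O, K, D, N, A, G, H, E]
Visit R → queue [O, K, D, N, A, G, H, E]
Visit O → queue [K, D, N, A, G, H, E]
Visit K; enqueue F → queue [D, N, A, G, H, E, F]
Visit D → queue [N, A, G, H, E, F]
Visit N → queue [A, G, H, E, F]
Visit A → queue [G, H, E, F]
Visit G → queue [H, E, F]
Visit H; enqueue P → queue [E, F, P]
Visit E → queue [F, P]
Visit F → queue [P]
Visit P; enqueue I → queue [I]
Visit I → queue []

M → Q → L → J → C → B → R → O → K → D → N → A → G → H → E → F → P → I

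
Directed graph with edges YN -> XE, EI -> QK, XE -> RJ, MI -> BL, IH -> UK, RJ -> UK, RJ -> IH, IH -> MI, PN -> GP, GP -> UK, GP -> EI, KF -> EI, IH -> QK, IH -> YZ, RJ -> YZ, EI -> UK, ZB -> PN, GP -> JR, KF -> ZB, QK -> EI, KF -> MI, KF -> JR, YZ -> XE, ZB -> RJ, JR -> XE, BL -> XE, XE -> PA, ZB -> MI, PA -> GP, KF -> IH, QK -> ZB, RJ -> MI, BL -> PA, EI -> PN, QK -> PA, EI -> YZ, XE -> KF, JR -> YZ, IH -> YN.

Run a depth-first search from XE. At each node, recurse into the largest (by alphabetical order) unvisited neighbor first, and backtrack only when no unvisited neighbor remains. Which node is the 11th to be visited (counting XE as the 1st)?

QK

Visit XE
XE → RJ
RJ → YZ
RJ → UK
RJ → MI
MI → BL
BL → PA
PA → GP
GP → JR
GP → EI
EI → QK
QK → ZB
ZB → PN
RJ → IH
IH → YN
XE → KF

Visit order: XE, RJ, YZ, UK, MI, BL, PA, GP, JR, EI, QK, ZB, PN, IH, YN, KF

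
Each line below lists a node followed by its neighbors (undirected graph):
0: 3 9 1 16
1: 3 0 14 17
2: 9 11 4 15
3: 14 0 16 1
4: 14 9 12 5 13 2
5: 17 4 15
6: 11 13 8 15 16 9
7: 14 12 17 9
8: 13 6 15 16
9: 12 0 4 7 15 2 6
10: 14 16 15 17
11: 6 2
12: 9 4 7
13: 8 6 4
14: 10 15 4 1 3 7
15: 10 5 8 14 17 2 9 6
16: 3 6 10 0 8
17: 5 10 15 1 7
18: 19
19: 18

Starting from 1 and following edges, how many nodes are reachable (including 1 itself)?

18

BFS from 1 visits: 1, 0, 3, 14, 17, 9, 16, 4, 7, 10, 15, 5, 2, 6, 12, 8, 13, 11
Reachable nodes: 18 of 20 total.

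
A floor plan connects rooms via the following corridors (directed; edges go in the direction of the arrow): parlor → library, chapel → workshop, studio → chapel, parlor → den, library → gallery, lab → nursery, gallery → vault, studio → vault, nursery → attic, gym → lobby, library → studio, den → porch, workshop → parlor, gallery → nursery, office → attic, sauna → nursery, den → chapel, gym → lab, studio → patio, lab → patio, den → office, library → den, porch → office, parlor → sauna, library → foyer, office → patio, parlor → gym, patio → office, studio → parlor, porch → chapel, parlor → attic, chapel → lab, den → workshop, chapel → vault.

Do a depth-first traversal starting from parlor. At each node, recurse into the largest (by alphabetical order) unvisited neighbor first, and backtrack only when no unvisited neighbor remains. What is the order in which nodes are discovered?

parlor, sauna, nursery, attic, library, studio, vault, patio, office, chapel, workshop, lab, gallery, foyer, den, porch, gym, lobby

Visit parlor
parlor → sauna
sauna → nursery
nursery → attic
parlor → library
library → studio
studio → vault
studio → patio
patio → office
studio → chapel
chapel → workshop
chapel → lab
library → gallery
library → foyer
library → den
den → porch
parlor → gym
gym → lobby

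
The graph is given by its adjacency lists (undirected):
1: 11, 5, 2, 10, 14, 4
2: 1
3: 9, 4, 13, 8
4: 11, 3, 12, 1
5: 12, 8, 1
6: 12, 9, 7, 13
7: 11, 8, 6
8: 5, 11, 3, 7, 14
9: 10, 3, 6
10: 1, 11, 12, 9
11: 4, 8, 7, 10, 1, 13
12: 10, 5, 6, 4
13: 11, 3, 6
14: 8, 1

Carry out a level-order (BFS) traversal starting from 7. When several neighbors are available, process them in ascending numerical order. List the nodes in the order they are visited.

Visit 7; enqueue 6, 8, 11 → queue [6, 8, 11]
Visit 6; enqueue 9, 12, 13 → queue [8, 11, 9, 12, 13]
Visit 8; enqueue 3, 5, 14 → queue [11, 9, 12, 13, 3, 5, 14]
Visit 11; enqueue 1, 4, 10 → queue [9, 12, 13, 3, 5, 14, 1, 4, 10]
Visit 9 → queue [12, 13, 3, 5, 14, 1, 4, 10]
Visit 12 → queue [13, 3, 5, 14, 1, 4, 10]
Visit 13 → queue [3, 5, 14, 1, 4, 10]
Visit 3 → queue [5, 14, 1, 4, 10]
Visit 5 → queue [14, 1, 4, 10]
Visit 14 → queue [1, 4, 10]
Visit 1; enqueue 2 → queue [4, 10, 2]
Visit 4 → queue [10, 2]
Visit 10 → queue [2]
Visit 2 → queue []

7, 6, 8, 11, 9, 12, 13, 3, 5, 14, 1, 4, 10, 2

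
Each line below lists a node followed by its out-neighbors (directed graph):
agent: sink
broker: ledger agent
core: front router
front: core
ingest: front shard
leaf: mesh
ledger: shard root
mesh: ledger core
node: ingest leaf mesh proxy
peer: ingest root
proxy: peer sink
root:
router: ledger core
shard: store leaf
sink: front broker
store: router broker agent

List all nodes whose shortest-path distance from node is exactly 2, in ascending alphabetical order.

core, front, ledger, peer, shard, sink

Level 0: node
Level 1: ingest, leaf, mesh, proxy
Level 2: core, front, ledger, peer, shard, sink
Level 3: broker, root, router, store
Level 4: agent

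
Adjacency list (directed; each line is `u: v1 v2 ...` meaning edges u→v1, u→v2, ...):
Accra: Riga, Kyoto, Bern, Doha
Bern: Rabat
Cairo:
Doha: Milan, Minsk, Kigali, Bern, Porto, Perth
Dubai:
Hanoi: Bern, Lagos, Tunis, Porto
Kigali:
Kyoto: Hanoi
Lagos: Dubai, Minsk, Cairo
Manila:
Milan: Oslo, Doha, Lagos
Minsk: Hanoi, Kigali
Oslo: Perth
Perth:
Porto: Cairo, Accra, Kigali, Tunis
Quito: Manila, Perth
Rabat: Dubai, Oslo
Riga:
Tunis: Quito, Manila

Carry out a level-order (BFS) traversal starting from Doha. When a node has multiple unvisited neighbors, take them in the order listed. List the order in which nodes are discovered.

Visit Doha; enqueue Milan, Minsk, Kigali, Bern, Porto, Perth → queue [Milan, Minsk, Kigali, Bern, Porto, Perth]
Visit Milan; enqueue Oslo, Lagos → queue [Minsk, Kigali, Bern, Porto, Perth, Oslo, Lagos]
Visit Minsk; enqueue Hanoi → queue [Kigali, Bern, Porto, Perth, Oslo, Lagos, Hanoi]
Visit Kigali → queue [Bern, Porto, Perth, Oslo, Lagos, Hanoi]
Visit Bern; enqueue Rabat → queue [Porto, Perth, Oslo, Lagos, Hanoi, Rabat]
Visit Porto; enqueue Cairo, Accra, Tunis → queue [Perth, Oslo, Lagos, Hanoi, Rabat, Cairo, Accra, Tunis]
Visit Perth → queue [Oslo, Lagos, Hanoi, Rabat, Cairo, Accra, Tunis]
Visit Oslo → queue [Lagos, Hanoi, Rabat, Cairo, Accra, Tunis]
Visit Lagos; enqueue Dubai → queue [Hanoi, Rabat, Cairo, Accra, Tunis, Dubai]
Visit Hanoi → queue [Rabat, Cairo, Accra, Tunis, Dubai]
Visit Rabat → queue [Cairo, Accra, Tunis, Dubai]
Visit Cairo → queue [Accra, Tunis, Dubai]
Visit Accra; enqueue Riga, Kyoto → queue [Tunis, Dubai, Riga, Kyoto]
Visit Tunis; enqueue Quito, Manila → queue [Dubai, Riga, Kyoto, Quito, Manila]
Visit Dubai → queue [Riga, Kyoto, Quito, Manila]
Visit Riga → queue [Kyoto, Quito, Manila]
Visit Kyoto → queue [Quito, Manila]
Visit Quito → queue [Manila]
Visit Manila → queue []

Doha, Milan, Minsk, Kigali, Bern, Porto, Perth, Oslo, Lagos, Hanoi, Rabat, Cairo, Accra, Tunis, Dubai, Riga, Kyoto, Quito, Manila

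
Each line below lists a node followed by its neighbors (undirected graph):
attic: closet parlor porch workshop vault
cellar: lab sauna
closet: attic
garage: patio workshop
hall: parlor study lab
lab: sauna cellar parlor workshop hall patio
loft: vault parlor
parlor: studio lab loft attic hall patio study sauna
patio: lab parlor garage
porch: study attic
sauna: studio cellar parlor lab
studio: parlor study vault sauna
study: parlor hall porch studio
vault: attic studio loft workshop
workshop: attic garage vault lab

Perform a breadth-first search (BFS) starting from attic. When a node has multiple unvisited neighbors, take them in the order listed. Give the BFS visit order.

attic → closet → parlor → porch → workshop → vault → studio → lab → loft → hall → patio → study → sauna → garage → cellar

Visit attic; enqueue closet, parlor, porch, workshop, vault → queue [closet, parlor, porch, workshop, vault]
Visit closet → queue [parlor, porch, workshop, vault]
Visit parlor; enqueue studio, lab, loft, hall, patio, study, sauna → queue [porch, workshop, vault, studio, lab, loft, hall, patio, study, sauna]
Visit porch → queue [workshop, vault, studio, lab, loft, hall, patio, study, sauna]
Visit workshop; enqueue garage → queue [vault, studio, lab, loft, hall, patio, study, sauna, garage]
Visit vault → queue [studio, lab, loft, hall, patio, study, sauna, garage]
Visit studio → queue [lab, loft, hall, patio, study, sauna, garage]
Visit lab; enqueue cellar → queue [loft, hall, patio, study, sauna, garage, cellar]
Visit loft → queue [hall, patio, study, sauna, garage, cellar]
Visit hall → queue [patio, study, sauna, garage, cellar]
Visit patio → queue [study, sauna, garage, cellar]
Visit study → queue [sauna, garage, cellar]
Visit sauna → queue [garage, cellar]
Visit garage → queue [cellar]
Visit cellar → queue []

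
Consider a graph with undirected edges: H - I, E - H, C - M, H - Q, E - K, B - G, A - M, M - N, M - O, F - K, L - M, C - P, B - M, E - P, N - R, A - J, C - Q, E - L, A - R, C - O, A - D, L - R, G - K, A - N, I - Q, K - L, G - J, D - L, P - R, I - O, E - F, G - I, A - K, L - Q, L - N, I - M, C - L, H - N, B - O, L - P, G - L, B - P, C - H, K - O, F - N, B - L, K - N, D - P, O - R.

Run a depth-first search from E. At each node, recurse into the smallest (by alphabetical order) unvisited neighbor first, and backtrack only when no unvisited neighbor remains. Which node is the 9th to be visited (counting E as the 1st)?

I

Visit E
E → F
F → K
K → A
A → D
D → L
L → B
B → G
G → I
I → H
H → C
C → M
M → N
N → R
R → O
R → P
C → Q
G → J

Visit order: E, F, K, A, D, L, B, G, I, H, C, M, N, R, O, P, Q, J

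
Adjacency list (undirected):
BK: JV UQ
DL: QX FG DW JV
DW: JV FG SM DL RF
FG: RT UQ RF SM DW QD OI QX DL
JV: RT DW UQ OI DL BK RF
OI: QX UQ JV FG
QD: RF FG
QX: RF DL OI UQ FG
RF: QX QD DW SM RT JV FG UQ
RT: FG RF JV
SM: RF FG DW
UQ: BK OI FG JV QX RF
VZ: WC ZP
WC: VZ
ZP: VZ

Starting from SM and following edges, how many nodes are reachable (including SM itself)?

12

BFS from SM visits: SM, RF, FG, DW, UQ, RT, QX, QD, JV, OI, DL, BK
Reachable nodes: 12 of 15 total.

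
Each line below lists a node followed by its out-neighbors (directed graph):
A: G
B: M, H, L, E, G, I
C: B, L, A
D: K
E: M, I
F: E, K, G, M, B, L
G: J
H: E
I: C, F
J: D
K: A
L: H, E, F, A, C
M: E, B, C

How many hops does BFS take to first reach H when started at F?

2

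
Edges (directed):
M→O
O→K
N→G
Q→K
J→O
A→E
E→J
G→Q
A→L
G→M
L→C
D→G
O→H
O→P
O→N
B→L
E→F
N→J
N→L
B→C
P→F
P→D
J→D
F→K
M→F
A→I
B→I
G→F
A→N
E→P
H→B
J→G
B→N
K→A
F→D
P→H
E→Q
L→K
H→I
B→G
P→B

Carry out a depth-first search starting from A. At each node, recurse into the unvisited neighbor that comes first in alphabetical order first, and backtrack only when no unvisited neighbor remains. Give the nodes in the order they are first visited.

Visit A
A → E
E → F
F → D
D → G
G → M
M → O
O → H
H → B
B → C
B → I
B → L
L → K
B → N
N → J
O → P
G → Q

A, E, F, D, G, M, O, H, B, C, I, L, K, N, J, P, Q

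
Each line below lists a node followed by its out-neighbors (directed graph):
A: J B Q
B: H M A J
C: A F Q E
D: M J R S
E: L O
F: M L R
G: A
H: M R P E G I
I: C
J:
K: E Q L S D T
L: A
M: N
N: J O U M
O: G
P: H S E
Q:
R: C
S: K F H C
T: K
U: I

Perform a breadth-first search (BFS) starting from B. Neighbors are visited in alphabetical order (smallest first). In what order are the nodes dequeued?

Visit B; enqueue A, H, J, M → queue [A, H, J, M]
Visit A; enqueue Q → queue [H, J, M, Q]
Visit H; enqueue E, G, I, P, R → queue [J, M, Q, E, G, I, P, R]
Visit J → queue [M, Q, E, G, I, P, R]
Visit M; enqueue N → queue [Q, E, G, I, P, R, N]
Visit Q → queue [E, G, I, P, R, N]
Visit E; enqueue L, O → queue [G, I, P, R, N, L, O]
Visit G → queue [I, P, R, N, L, O]
Visit I; enqueue C → queue [P, R, N, L, O, C]
Visit P; enqueue S → queue [R, N, L, O, C, S]
Visit R → queue [N, L, O, C, S]
Visit N; enqueue U → queue [L, O, C, S, U]
Visit L → queue [O, C, S, U]
Visit O → queue [C, S, U]
Visit C; enqueue F → queue [S, U, F]
Visit S; enqueue K → queue [U, F, K]
Visit U → queue [F, K]
Visit F → queue [K]
Visit K; enqueue D, T → queue [D, T]
Visit D → queue [T]
Visit T → queue []

B → A → H → J → M → Q → E → G → I → P → R → N → L → O → C → S → U → F → K → D → T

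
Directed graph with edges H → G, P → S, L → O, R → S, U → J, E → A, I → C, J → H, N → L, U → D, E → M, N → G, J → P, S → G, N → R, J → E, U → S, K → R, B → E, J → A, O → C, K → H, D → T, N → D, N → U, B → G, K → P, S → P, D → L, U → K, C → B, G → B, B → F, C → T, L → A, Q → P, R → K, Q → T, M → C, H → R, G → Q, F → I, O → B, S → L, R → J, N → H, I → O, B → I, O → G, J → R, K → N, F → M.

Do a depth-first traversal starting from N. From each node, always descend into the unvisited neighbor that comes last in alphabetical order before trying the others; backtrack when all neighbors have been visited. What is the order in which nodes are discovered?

N, U, S, P, L, O, G, Q, T, B, I, C, F, M, E, A, K, R, J, H, D

Visit N
N → U
U → S
S → P
S → L
L → O
O → G
G → Q
Q → T
G → B
B → I
I → C
B → F
F → M
B → E
E → A
U → K
K → R
R → J
J → H
U → D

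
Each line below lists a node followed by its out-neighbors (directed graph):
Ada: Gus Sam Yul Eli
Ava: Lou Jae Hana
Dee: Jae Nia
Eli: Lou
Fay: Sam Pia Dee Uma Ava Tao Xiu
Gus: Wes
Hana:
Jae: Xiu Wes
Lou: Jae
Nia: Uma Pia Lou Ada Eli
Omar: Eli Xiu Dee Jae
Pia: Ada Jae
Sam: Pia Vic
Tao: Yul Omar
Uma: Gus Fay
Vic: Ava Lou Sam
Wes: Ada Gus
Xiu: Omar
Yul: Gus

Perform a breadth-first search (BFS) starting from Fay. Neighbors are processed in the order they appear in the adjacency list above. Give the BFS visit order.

Visit Fay; enqueue Sam, Pia, Dee, Uma, Ava, Tao, Xiu → queue [Sam, Pia, Dee, Uma, Ava, Tao, Xiu]
Visit Sam; enqueue Vic → queue [Pia, Dee, Uma, Ava, Tao, Xiu, Vic]
Visit Pia; enqueue Ada, Jae → queue [Dee, Uma, Ava, Tao, Xiu, Vic, Ada, Jae]
Visit Dee; enqueue Nia → queue [Uma, Ava, Tao, Xiu, Vic, Ada, Jae, Nia]
Visit Uma; enqueue Gus → queue [Ava, Tao, Xiu, Vic, Ada, Jae, Nia, Gus]
Visit Ava; enqueue Lou, Hana → queue [Tao, Xiu, Vic, Ada, Jae, Nia, Gus, Lou, Hana]
Visit Tao; enqueue Yul, Omar → queue [Xiu, Vic, Ada, Jae, Nia, Gus, Lou, Hana, Yul, Omar]
Visit Xiu → queue [Vic, Ada, Jae, Nia, Gus, Lou, Hana, Yul, Omar]
Visit Vic → queue [Ada, Jae, Nia, Gus, Lou, Hana, Yul, Omar]
Visit Ada; enqueue Eli → queue [Jae, Nia, Gus, Lou, Hana, Yul, Omar, Eli]
Visit Jae; enqueue Wes → queue [Nia, Gus, Lou, Hana, Yul, Omar, Eli, Wes]
Visit Nia → queue [Gus, Lou, Hana, Yul, Omar, Eli, Wes]
Visit Gus → queue [Lou, Hana, Yul, Omar, Eli, Wes]
Visit Lou → queue [Hana, Yul, Omar, Eli, Wes]
Visit Hana → queue [Yul, Omar, Eli, Wes]
Visit Yul → queue [Omar, Eli, Wes]
Visit Omar → queue [Eli, Wes]
Visit Eli → queue [Wes]
Visit Wes → queue []

Fay Sam Pia Dee Uma Ava Tao Xiu Vic Ada Jae Nia Gus Lou Hana Yul Omar Eli Wes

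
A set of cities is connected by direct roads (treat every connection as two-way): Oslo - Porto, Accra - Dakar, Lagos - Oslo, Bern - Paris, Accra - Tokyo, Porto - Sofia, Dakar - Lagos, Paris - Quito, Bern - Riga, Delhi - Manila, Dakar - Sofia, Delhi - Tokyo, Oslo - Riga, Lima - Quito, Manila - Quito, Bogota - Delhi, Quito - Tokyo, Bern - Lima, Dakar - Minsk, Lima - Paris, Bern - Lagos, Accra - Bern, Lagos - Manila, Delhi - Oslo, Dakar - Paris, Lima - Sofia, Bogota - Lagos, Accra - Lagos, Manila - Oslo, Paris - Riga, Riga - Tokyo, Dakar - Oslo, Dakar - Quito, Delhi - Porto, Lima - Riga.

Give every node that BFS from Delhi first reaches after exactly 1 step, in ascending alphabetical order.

Level 0: Delhi
Level 1: Bogota, Manila, Oslo, Porto, Tokyo
Level 2: Accra, Dakar, Lagos, Quito, Riga, Sofia
Level 3: Bern, Lima, Minsk, Paris

Bogota, Manila, Oslo, Porto, Tokyo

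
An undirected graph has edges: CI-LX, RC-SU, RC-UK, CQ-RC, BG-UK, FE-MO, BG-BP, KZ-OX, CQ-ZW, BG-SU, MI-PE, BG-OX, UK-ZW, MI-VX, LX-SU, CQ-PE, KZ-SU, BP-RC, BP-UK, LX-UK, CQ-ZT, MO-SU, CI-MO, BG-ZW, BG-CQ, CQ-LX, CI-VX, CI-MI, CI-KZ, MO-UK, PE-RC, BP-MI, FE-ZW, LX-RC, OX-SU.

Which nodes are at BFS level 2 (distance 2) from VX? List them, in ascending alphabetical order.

Level 0: VX
Level 1: CI, MI
Level 2: BP, KZ, LX, MO, PE
Level 3: BG, CQ, FE, OX, RC, SU, UK
Level 4: ZT, ZW

BP, KZ, LX, MO, PE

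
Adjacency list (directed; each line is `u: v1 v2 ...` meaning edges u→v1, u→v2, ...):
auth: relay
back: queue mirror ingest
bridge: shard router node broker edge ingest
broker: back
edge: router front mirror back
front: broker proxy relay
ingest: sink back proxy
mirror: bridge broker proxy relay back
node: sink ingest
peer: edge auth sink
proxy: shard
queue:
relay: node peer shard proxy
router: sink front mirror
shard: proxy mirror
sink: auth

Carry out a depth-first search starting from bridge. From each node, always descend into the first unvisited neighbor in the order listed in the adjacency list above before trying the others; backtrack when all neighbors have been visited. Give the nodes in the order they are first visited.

Visit bridge
bridge → shard
shard → proxy
shard → mirror
mirror → broker
broker → back
back → queue
back → ingest
ingest → sink
sink → auth
auth → relay
relay → node
relay → peer
peer → edge
edge → router
router → front

bridge, shard, proxy, mirror, broker, back, queue, ingest, sink, auth, relay, node, peer, edge, router, front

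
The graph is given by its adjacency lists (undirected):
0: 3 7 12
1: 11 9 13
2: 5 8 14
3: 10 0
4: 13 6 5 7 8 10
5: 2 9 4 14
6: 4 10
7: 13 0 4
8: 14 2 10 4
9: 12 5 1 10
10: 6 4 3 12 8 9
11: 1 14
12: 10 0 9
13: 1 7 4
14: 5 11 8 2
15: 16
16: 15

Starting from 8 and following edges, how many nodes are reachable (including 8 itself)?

BFS from 8 visits: 8, 14, 10, 4, 2, 11, 5, 12, 9, 6, 3, 13, 7, 1, 0
Reachable nodes: 15 of 17 total.

15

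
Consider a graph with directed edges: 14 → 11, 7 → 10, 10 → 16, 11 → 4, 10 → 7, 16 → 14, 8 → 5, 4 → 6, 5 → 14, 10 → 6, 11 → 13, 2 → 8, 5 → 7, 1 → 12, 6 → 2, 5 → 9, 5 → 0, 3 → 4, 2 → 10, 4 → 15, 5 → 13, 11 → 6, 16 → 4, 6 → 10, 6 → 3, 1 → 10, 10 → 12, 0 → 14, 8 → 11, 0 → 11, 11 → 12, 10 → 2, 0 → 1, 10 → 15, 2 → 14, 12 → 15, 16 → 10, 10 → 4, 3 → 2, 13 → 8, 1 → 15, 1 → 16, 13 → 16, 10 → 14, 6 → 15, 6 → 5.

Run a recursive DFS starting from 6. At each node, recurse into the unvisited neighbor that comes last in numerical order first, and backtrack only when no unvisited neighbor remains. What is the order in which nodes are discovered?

Visit 6
6 → 15
6 → 10
10 → 16
16 → 14
14 → 11
11 → 13
13 → 8
8 → 5
5 → 9
5 → 7
5 → 0
0 → 1
1 → 12
11 → 4
10 → 2
6 → 3

6, 15, 10, 16, 14, 11, 13, 8, 5, 9, 7, 0, 1, 12, 4, 2, 3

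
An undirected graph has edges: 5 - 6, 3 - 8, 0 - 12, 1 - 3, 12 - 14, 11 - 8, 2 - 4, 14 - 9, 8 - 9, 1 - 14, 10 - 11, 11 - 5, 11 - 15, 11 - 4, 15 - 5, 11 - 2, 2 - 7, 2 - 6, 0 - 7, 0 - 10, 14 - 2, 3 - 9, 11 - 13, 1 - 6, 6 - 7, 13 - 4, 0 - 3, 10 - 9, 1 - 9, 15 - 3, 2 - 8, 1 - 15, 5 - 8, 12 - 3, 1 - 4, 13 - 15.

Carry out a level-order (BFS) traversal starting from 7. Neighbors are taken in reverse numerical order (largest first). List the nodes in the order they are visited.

7 → 6 → 2 → 0 → 5 → 1 → 14 → 11 → 8 → 4 → 12 → 10 → 3 → 15 → 9 → 13

Visit 7; enqueue 6, 2, 0 → queue [6, 2, 0]
Visit 6; enqueue 5, 1 → queue [2, 0, 5, 1]
Visit 2; enqueue 14, 11, 8, 4 → queue [0, 5, 1, 14, 11, 8, 4]
Visit 0; enqueue 12, 10, 3 → queue [5, 1, 14, 11, 8, 4, 12, 10, 3]
Visit 5; enqueue 15 → queue [1, 14, 11, 8, 4, 12, 10, 3, 15]
Visit 1; enqueue 9 → queue [14, 11, 8, 4, 12, 10, 3, 15, 9]
Visit 14 → queue [11, 8, 4, 12, 10, 3, 15, 9]
Visit 11; enqueue 13 → queue [8, 4, 12, 10, 3, 15, 9, 13]
Visit 8 → queue [4, 12, 10, 3, 15, 9, 13]
Visit 4 → queue [12, 10, 3, 15, 9, 13]
Visit 12 → queue [10, 3, 15, 9, 13]
Visit 10 → queue [3, 15, 9, 13]
Visit 3 → queue [15, 9, 13]
Visit 15 → queue [9, 13]
Visit 9 → queue [13]
Visit 13 → queue []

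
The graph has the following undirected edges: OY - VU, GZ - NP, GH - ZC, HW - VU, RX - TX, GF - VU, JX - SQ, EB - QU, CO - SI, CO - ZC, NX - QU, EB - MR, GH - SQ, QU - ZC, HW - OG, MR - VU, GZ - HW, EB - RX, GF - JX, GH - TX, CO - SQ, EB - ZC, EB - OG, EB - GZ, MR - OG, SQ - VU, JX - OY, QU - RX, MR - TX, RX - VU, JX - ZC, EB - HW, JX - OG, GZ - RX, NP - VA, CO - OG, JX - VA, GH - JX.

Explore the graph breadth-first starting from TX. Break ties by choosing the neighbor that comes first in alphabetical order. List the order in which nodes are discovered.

Visit TX; enqueue GH, MR, RX → queue [GH, MR, RX]
Visit GH; enqueue JX, SQ, ZC → queue [MR, RX, JX, SQ, ZC]
Visit MR; enqueue EB, OG, VU → queue [RX, JX, SQ, ZC, EB, OG, VU]
Visit RX; enqueue GZ, QU → queue [JX, SQ, ZC, EB, OG, VU, GZ, QU]
Visit JX; enqueue GF, OY, VA → queue [SQ, ZC, EB, OG, VU, GZ, QU, GF, OY, VA]
Visit SQ; enqueue CO → queue [ZC, EB, OG, VU, GZ, QU, GF, OY, VA, CO]
Visit ZC → queue [EB, OG, VU, GZ, QU, GF, OY, VA, CO]
Visit EB; enqueue HW → queue [OG, VU, GZ, QU, GF, OY, VA, CO, HW]
Visit OG → queue [VU, GZ, QU, GF, OY, VA, CO, HW]
Visit VU → queue [GZ, QU, GF, OY, VA, CO, HW]
Visit GZ; enqueue NP → queue [QU, GF, OY, VA, CO, HW, NP]
Visit QU; enqueue NX → queue [GF, OY, VA, CO, HW, NP, NX]
Visit GF → queue [OY, VA, CO, HW, NP, NX]
Visit OY → queue [VA, CO, HW, NP, NX]
Visit VA → queue [CO, HW, NP, NX]
Visit CO; enqueue SI → queue [HW, NP, NX, SI]
Visit HW → queue [NP, NX, SI]
Visit NP → queue [NX, SI]
Visit NX → queue [SI]
Visit SI → queue []

TX, GH, MR, RX, JX, SQ, ZC, EB, OG, VU, GZ, QU, GF, OY, VA, CO, HW, NP, NX, SI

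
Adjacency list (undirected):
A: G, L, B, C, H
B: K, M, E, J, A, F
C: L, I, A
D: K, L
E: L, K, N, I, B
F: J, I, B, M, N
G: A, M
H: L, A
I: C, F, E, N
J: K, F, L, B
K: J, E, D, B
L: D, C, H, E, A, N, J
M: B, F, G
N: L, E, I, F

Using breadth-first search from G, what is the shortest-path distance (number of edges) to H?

2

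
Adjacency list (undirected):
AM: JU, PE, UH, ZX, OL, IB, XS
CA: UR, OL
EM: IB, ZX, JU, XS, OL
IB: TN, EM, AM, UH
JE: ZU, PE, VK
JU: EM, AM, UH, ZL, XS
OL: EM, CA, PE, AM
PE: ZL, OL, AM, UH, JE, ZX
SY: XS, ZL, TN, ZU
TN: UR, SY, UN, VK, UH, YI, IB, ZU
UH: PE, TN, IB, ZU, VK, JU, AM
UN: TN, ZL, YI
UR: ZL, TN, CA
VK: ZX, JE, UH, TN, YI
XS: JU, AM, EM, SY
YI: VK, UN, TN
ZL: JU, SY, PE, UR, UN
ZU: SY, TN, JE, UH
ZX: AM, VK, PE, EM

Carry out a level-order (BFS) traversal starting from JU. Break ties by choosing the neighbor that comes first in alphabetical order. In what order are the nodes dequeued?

JU AM EM UH XS ZL IB OL PE ZX TN VK ZU SY UN UR CA JE YI

Visit JU; enqueue AM, EM, UH, XS, ZL → queue [AM, EM, UH, XS, ZL]
Visit AM; enqueue IB, OL, PE, ZX → queue [EM, UH, XS, ZL, IB, OL, PE, ZX]
Visit EM → queue [UH, XS, ZL, IB, OL, PE, ZX]
Visit UH; enqueue TN, VK, ZU → queue [XS, ZL, IB, OL, PE, ZX, TN, VK, ZU]
Visit XS; enqueue SY → queue [ZL, IB, OL, PE, ZX, TN, VK, ZU, SY]
Visit ZL; enqueue UN, UR → queue [IB, OL, PE, ZX, TN, VK, ZU, SY, UN, UR]
Visit IB → queue [OL, PE, ZX, TN, VK, ZU, SY, UN, UR]
Visit OL; enqueue CA → queue [PE, ZX, TN, VK, ZU, SY, UN, UR, CA]
Visit PE; enqueue JE → queue [ZX, TN, VK, ZU, SY, UN, UR, CA, JE]
Visit ZX → queue [TN, VK, ZU, SY, UN, UR, CA, JE]
Visit TN; enqueue YI → queue [VK, ZU, SY, UN, UR, CA, JE, YI]
Visit VK → queue [ZU, SY, UN, UR, CA, JE, YI]
Visit ZU → queue [SY, UN, UR, CA, JE, YI]
Visit SY → queue [UN, UR, CA, JE, YI]
Visit UN → queue [UR, CA, JE, YI]
Visit UR → queue [CA, JE, YI]
Visit CA → queue [JE, YI]
Visit JE → queue [YI]
Visit YI → queue []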